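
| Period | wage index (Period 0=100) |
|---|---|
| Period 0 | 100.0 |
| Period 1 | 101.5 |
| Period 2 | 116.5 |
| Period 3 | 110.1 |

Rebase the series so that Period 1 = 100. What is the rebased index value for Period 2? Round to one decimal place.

114.8

Rebased(Period 2) = 116.5 / 101.5 × 100 = 114.7783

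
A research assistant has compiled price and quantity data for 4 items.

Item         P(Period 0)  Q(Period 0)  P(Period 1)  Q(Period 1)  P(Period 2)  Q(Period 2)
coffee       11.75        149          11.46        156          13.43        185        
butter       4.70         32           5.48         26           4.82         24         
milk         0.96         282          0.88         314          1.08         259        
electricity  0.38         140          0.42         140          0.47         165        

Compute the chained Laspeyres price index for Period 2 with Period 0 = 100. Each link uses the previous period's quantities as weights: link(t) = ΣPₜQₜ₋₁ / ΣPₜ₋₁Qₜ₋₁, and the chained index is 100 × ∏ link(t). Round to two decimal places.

114.06

Link Period 0→Period 1:
ΣP(Period 1)Q(Period 0) = 11.46×149 + 5.48×32 + 0.88×282 + 0.42×140 = 1707.54 + 175.36 + 248.16 + 58.8 = 2189.86
ΣP(Period 0)Q(Period 0) = 11.75×149 + 4.70×32 + 0.96×282 + 0.38×140 = 1750.75 + 150.4 + 270.72 + 53.2 = 2225.07
link = 2189.86/2225.07 = 0.984176
Link Period 1→Period 2:
ΣP(Period 2)Q(Period 1) = 13.43×156 + 4.82×26 + 1.08×314 + 0.47×140 = 2095.08 + 125.32 + 339.12 + 65.8 = 2625.32
ΣP(Period 1)Q(Period 1) = 11.46×156 + 5.48×26 + 0.88×314 + 0.42×140 = 1787.76 + 142.48 + 276.32 + 58.8 = 2265.36
link = 2625.32/2265.36 = 1.158897
Chained index = 100 × 0.984176 × 1.158897 = 114.0559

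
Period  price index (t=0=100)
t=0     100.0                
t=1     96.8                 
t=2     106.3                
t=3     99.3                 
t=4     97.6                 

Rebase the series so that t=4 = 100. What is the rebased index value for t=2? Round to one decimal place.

108.9

Rebased(t=2) = 106.3 / 97.6 × 100 = 108.9139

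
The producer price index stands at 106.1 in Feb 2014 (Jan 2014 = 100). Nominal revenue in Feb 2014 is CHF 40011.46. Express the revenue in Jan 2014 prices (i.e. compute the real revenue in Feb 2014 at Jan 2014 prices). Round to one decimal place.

Real = Nominal ÷ (Index/100) = 40011.46 ÷ (106.1/100)
     = 40011.46 ÷ 1.061 = 37711.0839

37711.1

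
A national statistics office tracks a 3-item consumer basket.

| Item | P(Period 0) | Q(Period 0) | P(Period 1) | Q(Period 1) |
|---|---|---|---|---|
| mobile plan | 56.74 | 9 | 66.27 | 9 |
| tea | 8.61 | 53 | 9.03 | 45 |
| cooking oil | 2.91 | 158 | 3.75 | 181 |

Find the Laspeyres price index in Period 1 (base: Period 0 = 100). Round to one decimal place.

116.9

Laspeyres price index uses base-period quantities as weights.
ΣP(Period 1)·Q(Period 0) = 66.27×9 + 9.03×53 + 3.75×158 = 596.43 + 478.59 + 592.5 = 1667.52
ΣP(Period 0)·Q(Period 0) = 56.74×9 + 8.61×53 + 2.91×158 = 510.66 + 456.33 + 459.78 = 1426.77
Index = 1667.52 / 1426.77 × 100 = 116.8738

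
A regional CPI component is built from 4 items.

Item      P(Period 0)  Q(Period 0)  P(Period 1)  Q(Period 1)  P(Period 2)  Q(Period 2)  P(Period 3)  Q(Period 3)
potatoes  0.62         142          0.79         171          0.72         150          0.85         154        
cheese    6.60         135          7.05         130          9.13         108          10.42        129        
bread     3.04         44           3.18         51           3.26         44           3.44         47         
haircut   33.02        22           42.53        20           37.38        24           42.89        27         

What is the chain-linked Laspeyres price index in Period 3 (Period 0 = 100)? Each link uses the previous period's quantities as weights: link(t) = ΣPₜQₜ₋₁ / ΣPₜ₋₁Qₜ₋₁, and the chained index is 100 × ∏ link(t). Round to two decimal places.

Link Period 0→Period 1:
ΣP(Period 1)Q(Period 0) = 0.79×142 + 7.05×135 + 3.18×44 + 42.53×22 = 112.18 + 951.75 + 139.92 + 935.66 = 2139.51
ΣP(Period 0)Q(Period 0) = 0.62×142 + 6.60×135 + 3.04×44 + 33.02×22 = 88.04 + 891 + 133.76 + 726.44 = 1839.24
link = 2139.51/1839.24 = 1.163258
Link Period 1→Period 2:
ΣP(Period 2)Q(Period 1) = 0.72×171 + 9.13×130 + 3.26×51 + 37.38×20 = 123.12 + 1186.9 + 166.26 + 747.6 = 2223.88
ΣP(Period 1)Q(Period 1) = 0.79×171 + 7.05×130 + 3.18×51 + 42.53×20 = 135.09 + 916.5 + 162.18 + 850.6 = 2064.37
link = 2223.88/2064.37 = 1.077268
Link Period 2→Period 3:
ΣP(Period 3)Q(Period 2) = 0.85×150 + 10.42×108 + 3.44×44 + 42.89×24 = 127.5 + 1125.36 + 151.36 + 1029.36 = 2433.58
ΣP(Period 2)Q(Period 2) = 0.72×150 + 9.13×108 + 3.26×44 + 37.38×24 = 108 + 986.04 + 143.44 + 897.12 = 2134.6
link = 2433.58/2134.6 = 1.140064
Chained index = 100 × 1.163258 × 1.077268 × 1.140064 = 142.8660

142.87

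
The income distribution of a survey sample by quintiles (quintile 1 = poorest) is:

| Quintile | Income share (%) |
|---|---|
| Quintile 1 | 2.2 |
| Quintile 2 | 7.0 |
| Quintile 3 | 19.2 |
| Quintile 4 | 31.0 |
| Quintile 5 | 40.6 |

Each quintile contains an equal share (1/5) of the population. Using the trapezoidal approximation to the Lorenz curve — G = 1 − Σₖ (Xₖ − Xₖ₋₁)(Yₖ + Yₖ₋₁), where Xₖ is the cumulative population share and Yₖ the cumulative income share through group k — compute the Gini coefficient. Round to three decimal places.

0.403

Cumulative income shares Yₖ: 0.0220, 0.0920, 0.2840, 0.5940, 1.0000
Σ (Xₖ−Xₖ₋₁)(Yₖ+Yₖ₋₁) = (1/5)(0.0220+0.0000) + (1/5)(0.0920+0.0220) + (1/5)(0.2840+0.0920) + (1/5)(0.5940+0.2840) + (1/5)(1.0000+0.5940)
  = 0.0044 + 0.0228 + 0.0752 + 0.1756 + 0.3188 = 0.5968
G = 1 − 0.5968 = 0.4032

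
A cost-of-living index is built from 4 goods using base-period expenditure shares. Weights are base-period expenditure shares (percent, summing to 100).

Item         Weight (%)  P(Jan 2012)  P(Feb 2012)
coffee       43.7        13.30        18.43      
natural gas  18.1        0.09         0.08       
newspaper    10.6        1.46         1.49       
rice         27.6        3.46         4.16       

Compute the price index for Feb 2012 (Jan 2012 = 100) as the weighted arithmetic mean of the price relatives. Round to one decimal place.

coffee: 43.7 × (18.43/13.30) = 43.7 × 1.385714 = 60.5557
natural gas: 18.1 × (0.08/0.09) = 18.1 × 0.888889 = 16.0889
newspaper: 10.6 × (1.49/1.46) = 10.6 × 1.020548 = 10.8178
rice: 27.6 × (4.16/3.46) = 27.6 × 1.202312 = 33.1838
Index = Σ wᵢ·(p₁ᵢ/p₀ᵢ) = 60.5557 + 16.0889 + 10.8178 + 33.1838 = 120.6462

120.6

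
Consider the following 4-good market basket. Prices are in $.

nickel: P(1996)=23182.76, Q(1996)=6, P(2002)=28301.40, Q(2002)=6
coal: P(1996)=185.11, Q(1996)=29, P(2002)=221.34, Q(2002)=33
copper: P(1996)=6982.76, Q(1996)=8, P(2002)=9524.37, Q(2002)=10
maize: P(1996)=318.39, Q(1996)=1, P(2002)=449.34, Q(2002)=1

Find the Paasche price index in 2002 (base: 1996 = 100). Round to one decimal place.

Paasche price index uses current-period quantities as weights.
ΣP(2002)·Q(2002) = 28301.40×6 + 221.34×33 + 9524.37×10 + 449.34×1 = 169808.4 + 7304.22 + 95243.7 + 449.34 = 272805.66
ΣP(1996)·Q(2002) = 23182.76×6 + 185.11×33 + 6982.76×10 + 318.39×1 = 139096.56 + 6108.63 + 69827.6 + 318.39 = 215351.18
Index = 272805.66 / 215351.18 × 100 = 126.6794

126.7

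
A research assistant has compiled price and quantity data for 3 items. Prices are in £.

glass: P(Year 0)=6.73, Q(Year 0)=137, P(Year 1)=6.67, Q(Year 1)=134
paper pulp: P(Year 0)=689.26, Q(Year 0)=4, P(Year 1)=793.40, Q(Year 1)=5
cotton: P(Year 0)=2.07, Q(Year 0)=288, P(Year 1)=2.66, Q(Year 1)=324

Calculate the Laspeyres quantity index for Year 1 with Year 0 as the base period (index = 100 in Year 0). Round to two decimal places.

Laspeyres quantity index uses base-period prices as weights.
ΣP(Year 0)·Q(Year 1) = 6.73×134 + 689.26×5 + 2.07×324 = 901.82 + 3446.3 + 670.68 = 5018.8
ΣP(Year 0)·Q(Year 0) = 6.73×137 + 689.26×4 + 2.07×288 = 922.01 + 2757.04 + 596.16 = 4275.21
Index = 5018.8 / 4275.21 × 100 = 117.3931

117.39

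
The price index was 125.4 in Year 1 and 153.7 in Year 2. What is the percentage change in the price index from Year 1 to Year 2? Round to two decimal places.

22.57%

Change = (153.7 − 125.4) / 125.4 × 100
       = 28.3 / 125.4 × 100 = 22.5678%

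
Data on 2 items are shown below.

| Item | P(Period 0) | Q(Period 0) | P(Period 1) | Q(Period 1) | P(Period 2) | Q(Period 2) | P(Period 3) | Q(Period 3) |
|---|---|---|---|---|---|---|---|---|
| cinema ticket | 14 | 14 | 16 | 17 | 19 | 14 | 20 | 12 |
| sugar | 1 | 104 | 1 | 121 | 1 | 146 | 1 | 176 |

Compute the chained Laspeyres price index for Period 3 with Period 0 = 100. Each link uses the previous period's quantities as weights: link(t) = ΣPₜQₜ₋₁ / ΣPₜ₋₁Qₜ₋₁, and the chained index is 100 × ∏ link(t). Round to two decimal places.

Link Period 0→Period 1:
ΣP(Period 1)Q(Period 0) = 16×14 + 1×104 = 224 + 104 = 328
ΣP(Period 0)Q(Period 0) = 14×14 + 1×104 = 196 + 104 = 300
link = 328/300 = 1.093333
Link Period 1→Period 2:
ΣP(Period 2)Q(Period 1) = 19×17 + 1×121 = 323 + 121 = 444
ΣP(Period 1)Q(Period 1) = 16×17 + 1×121 = 272 + 121 = 393
link = 444/393 = 1.129771
Link Period 2→Period 3:
ΣP(Period 3)Q(Period 2) = 20×14 + 1×146 = 280 + 146 = 426
ΣP(Period 2)Q(Period 2) = 19×14 + 1×146 = 266 + 146 = 412
link = 426/412 = 1.033981
Chained index = 100 × 1.093333 × 1.129771 × 1.033981 = 127.7190

127.72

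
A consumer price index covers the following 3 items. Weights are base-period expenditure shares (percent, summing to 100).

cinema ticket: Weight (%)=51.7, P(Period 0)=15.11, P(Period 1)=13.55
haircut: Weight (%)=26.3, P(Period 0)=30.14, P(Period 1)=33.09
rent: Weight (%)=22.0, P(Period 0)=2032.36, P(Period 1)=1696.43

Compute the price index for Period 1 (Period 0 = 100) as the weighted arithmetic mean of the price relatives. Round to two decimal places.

93.60

cinema ticket: 51.7 × (13.55/15.11) = 51.7 × 0.896757 = 46.3623
haircut: 26.3 × (33.09/30.14) = 26.3 × 1.097877 = 28.8742
rent: 22.0 × (1696.43/2032.36) = 22.0 × 0.834709 = 18.3636
Index = Σ wᵢ·(p₁ᵢ/p₀ᵢ) = 46.3623 + 28.8742 + 18.3636 = 93.6001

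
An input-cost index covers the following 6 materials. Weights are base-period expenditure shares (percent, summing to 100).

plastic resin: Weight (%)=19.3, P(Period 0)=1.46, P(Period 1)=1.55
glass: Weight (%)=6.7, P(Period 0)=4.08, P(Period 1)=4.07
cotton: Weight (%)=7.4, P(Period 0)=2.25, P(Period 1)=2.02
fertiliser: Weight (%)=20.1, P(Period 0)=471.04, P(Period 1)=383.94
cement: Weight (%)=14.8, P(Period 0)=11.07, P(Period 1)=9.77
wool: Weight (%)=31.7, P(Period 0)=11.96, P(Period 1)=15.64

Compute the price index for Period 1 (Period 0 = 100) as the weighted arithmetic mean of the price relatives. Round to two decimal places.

plastic resin: 19.3 × (1.55/1.46) = 19.3 × 1.061644 = 20.4897
glass: 6.7 × (4.07/4.08) = 6.7 × 0.997549 = 6.6836
cotton: 7.4 × (2.02/2.25) = 7.4 × 0.897778 = 6.6436
fertiliser: 20.1 × (383.94/471.04) = 20.1 × 0.815090 = 16.3833
cement: 14.8 × (9.77/11.07) = 14.8 × 0.882565 = 13.0620
wool: 31.7 × (15.64/11.96) = 31.7 × 1.307692 = 41.4538
Index = Σ wᵢ·(p₁ᵢ/p₀ᵢ) = 20.4897 + 6.6836 + 6.6436 + 16.3833 + 13.0620 + 41.4538 = 104.7160

104.72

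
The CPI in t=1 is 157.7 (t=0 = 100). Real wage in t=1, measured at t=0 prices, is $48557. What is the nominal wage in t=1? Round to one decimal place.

76574.4

Nominal = Real × (Index/100) = 48557 × (157.7/100)
        = 48557 × 1.577 = 76574.3890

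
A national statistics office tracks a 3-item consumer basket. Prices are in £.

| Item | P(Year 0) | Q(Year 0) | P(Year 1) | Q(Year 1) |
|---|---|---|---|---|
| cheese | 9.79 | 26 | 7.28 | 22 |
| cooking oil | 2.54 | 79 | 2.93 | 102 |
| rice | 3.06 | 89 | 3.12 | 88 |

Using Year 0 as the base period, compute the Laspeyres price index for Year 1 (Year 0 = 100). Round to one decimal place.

96.0

Laspeyres price index uses base-period quantities as weights.
ΣP(Year 1)·Q(Year 0) = 7.28×26 + 2.93×79 + 3.12×89 = 189.28 + 231.47 + 277.68 = 698.43
ΣP(Year 0)·Q(Year 0) = 9.79×26 + 2.54×79 + 3.06×89 = 254.54 + 200.66 + 272.34 = 727.54
Index = 698.43 / 727.54 × 100 = 95.9988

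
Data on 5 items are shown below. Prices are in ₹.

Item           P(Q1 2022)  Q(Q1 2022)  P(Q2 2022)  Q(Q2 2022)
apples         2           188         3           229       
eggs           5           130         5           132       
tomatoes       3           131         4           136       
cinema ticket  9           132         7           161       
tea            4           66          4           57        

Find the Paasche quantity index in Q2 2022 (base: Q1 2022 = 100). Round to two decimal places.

Paasche quantity index uses current-period prices as weights.
ΣP(Q2 2022)·Q(Q2 2022) = 3×229 + 5×132 + 4×136 + 7×161 + 4×57 = 687 + 660 + 544 + 1127 + 228 = 3246
ΣP(Q2 2022)·Q(Q1 2022) = 3×188 + 5×130 + 4×131 + 7×132 + 4×66 = 564 + 650 + 524 + 924 + 264 = 2926
Index = 3246 / 2926 × 100 = 110.9364

110.94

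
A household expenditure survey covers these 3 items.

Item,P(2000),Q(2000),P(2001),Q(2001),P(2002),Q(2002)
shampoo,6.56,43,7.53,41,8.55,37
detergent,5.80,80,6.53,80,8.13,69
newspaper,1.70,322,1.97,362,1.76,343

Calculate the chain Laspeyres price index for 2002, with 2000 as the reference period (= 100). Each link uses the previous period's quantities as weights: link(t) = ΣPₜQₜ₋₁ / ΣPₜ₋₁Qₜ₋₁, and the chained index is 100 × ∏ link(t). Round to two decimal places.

Link 2000→2001:
ΣP(2001)Q(2000) = 7.53×43 + 6.53×80 + 1.97×322 = 323.79 + 522.4 + 634.34 = 1480.53
ΣP(2000)Q(2000) = 6.56×43 + 5.80×80 + 1.70×322 = 282.08 + 464 + 547.4 = 1293.48
link = 1480.53/1293.48 = 1.144610
Link 2001→2002:
ΣP(2002)Q(2001) = 8.55×41 + 8.13×80 + 1.76×362 = 350.55 + 650.4 + 637.12 = 1638.07
ΣP(2001)Q(2001) = 7.53×41 + 6.53×80 + 1.97×362 = 308.73 + 522.4 + 713.14 = 1544.27
link = 1638.07/1544.27 = 1.060741
Chained index = 100 × 1.144610 × 1.060741 = 121.4134

121.41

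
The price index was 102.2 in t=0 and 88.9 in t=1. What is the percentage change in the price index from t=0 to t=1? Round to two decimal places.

-13.01%

Change = (88.9 − 102.2) / 102.2 × 100
       = -13.3 / 102.2 × 100 = -13.0137%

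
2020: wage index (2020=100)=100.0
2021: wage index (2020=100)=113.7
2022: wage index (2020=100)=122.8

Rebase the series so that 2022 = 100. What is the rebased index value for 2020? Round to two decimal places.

Rebased(2020) = 100.0 / 122.8 × 100 = 81.4332

81.43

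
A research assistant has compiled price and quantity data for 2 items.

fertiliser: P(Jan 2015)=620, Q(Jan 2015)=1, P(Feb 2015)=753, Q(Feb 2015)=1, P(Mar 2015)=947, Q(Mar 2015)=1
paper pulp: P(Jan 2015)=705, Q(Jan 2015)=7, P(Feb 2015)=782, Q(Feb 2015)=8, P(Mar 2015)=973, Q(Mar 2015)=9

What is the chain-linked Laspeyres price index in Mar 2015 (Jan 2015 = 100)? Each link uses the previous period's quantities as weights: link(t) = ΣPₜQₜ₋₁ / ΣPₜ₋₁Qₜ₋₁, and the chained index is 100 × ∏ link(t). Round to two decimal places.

Link Jan 2015→Feb 2015:
ΣP(Feb 2015)Q(Jan 2015) = 753×1 + 782×7 = 753 + 5474 = 6227
ΣP(Jan 2015)Q(Jan 2015) = 620×1 + 705×7 = 620 + 4935 = 5555
link = 6227/5555 = 1.120972
Link Feb 2015→Mar 2015:
ΣP(Mar 2015)Q(Feb 2015) = 947×1 + 973×8 = 947 + 7784 = 8731
ΣP(Feb 2015)Q(Feb 2015) = 753×1 + 782×8 = 753 + 6256 = 7009
link = 8731/7009 = 1.245684
Chained index = 100 × 1.120972 × 1.245684 = 139.6377

139.64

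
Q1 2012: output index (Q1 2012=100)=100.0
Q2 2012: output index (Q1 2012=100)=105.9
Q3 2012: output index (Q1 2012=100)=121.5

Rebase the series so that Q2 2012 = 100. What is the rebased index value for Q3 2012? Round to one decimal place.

114.7

Rebased(Q3 2012) = 121.5 / 105.9 × 100 = 114.7309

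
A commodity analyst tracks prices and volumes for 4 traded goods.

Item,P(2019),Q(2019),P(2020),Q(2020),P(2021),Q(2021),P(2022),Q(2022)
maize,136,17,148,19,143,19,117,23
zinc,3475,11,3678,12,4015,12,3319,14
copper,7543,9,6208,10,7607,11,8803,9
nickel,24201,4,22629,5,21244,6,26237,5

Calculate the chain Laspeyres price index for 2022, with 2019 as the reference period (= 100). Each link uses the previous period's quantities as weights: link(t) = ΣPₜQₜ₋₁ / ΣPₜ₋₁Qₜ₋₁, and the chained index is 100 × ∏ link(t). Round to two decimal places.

Link 2019→2020:
ΣP(2020)Q(2019) = 148×17 + 3678×11 + 6208×9 + 22629×4 = 2516 + 40458 + 55872 + 90516 = 189362
ΣP(2019)Q(2019) = 136×17 + 3475×11 + 7543×9 + 24201×4 = 2312 + 38225 + 67887 + 96804 = 205228
link = 189362/205228 = 0.922691
Link 2020→2021:
ΣP(2021)Q(2020) = 143×19 + 4015×12 + 7607×10 + 21244×5 = 2717 + 48180 + 76070 + 106220 = 233187
ΣP(2020)Q(2020) = 148×19 + 3678×12 + 6208×10 + 22629×5 = 2812 + 44136 + 62080 + 113145 = 222173
link = 233187/222173 = 1.049574
Link 2021→2022:
ΣP(2022)Q(2021) = 117×19 + 3319×12 + 8803×11 + 26237×6 = 2223 + 39828 + 96833 + 157422 = 296306
ΣP(2021)Q(2021) = 143×19 + 4015×12 + 7607×11 + 21244×6 = 2717 + 48180 + 83677 + 127464 = 262038
link = 296306/262038 = 1.130775
Chained index = 100 × 0.922691 × 1.049574 × 1.130775 = 109.5079

109.51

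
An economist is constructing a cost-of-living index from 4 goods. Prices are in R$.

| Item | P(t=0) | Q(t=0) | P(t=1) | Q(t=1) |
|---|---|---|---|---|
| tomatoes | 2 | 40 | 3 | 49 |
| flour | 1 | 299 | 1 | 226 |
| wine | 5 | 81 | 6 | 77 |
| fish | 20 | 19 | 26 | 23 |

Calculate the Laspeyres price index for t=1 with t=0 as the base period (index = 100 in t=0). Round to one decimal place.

120.2

Laspeyres price index uses base-period quantities as weights.
ΣP(t=1)·Q(t=0) = 3×40 + 1×299 + 6×81 + 26×19 = 120 + 299 + 486 + 494 = 1399
ΣP(t=0)·Q(t=0) = 2×40 + 1×299 + 5×81 + 20×19 = 80 + 299 + 405 + 380 = 1164
Index = 1399 / 1164 × 100 = 120.1890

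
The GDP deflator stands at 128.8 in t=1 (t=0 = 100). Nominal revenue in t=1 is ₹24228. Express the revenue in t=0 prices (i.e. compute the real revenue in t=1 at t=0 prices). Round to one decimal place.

Real = Nominal ÷ (Index/100) = 24228 ÷ (128.8/100)
     = 24228 ÷ 1.288 = 18810.5590

18810.6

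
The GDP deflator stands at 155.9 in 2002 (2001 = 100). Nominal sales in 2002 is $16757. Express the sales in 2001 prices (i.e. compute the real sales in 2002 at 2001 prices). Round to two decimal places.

Real = Nominal ÷ (Index/100) = 16757 ÷ (155.9/100)
     = 16757 ÷ 1.559 = 10748.5568

10748.56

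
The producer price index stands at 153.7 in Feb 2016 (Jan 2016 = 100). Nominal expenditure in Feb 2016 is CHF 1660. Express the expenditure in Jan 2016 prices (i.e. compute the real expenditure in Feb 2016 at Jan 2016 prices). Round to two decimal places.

1080.03

Real = Nominal ÷ (Index/100) = 1660 ÷ (153.7/100)
     = 1660 ÷ 1.537 = 1080.0260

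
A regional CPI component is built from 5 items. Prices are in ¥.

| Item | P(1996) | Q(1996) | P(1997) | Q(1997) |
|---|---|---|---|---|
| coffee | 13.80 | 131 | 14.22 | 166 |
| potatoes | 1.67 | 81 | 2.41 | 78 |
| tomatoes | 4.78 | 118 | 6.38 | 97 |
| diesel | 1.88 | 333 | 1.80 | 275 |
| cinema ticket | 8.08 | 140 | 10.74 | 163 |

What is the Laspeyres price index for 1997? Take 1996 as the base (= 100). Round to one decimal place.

115.2

Laspeyres price index uses base-period quantities as weights.
ΣP(1997)·Q(1996) = 14.22×131 + 2.41×81 + 6.38×118 + 1.80×333 + 10.74×140 = 1862.82 + 195.21 + 752.84 + 599.4 + 1503.6 = 4913.87
ΣP(1996)·Q(1996) = 13.80×131 + 1.67×81 + 4.78×118 + 1.88×333 + 8.08×140 = 1807.8 + 135.27 + 564.04 + 626.04 + 1131.2 = 4264.35
Index = 4913.87 / 4264.35 × 100 = 115.2314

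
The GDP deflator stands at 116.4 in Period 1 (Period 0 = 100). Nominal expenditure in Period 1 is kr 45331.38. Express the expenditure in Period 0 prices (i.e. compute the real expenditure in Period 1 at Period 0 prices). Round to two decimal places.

Real = Nominal ÷ (Index/100) = 45331.38 ÷ (116.4/100)
     = 45331.38 ÷ 1.164 = 38944.4845

38944.48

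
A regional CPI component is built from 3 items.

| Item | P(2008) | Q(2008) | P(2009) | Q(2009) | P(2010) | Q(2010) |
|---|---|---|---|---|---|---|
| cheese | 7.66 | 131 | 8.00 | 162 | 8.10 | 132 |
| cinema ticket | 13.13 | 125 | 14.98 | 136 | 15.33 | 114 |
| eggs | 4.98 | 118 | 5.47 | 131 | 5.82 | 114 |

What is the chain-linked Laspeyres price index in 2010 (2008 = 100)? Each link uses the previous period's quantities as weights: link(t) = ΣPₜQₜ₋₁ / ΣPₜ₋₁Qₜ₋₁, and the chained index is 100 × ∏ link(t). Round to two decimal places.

113.31

Link 2008→2009:
ΣP(2009)Q(2008) = 8.00×131 + 14.98×125 + 5.47×118 = 1048 + 1872.5 + 645.46 = 3565.96
ΣP(2008)Q(2008) = 7.66×131 + 13.13×125 + 4.98×118 = 1003.46 + 1641.25 + 587.64 = 3232.35
link = 3565.96/3232.35 = 1.103210
Link 2009→2010:
ΣP(2010)Q(2009) = 8.10×162 + 15.33×136 + 5.82×131 = 1312.2 + 2084.88 + 762.42 = 4159.5
ΣP(2009)Q(2009) = 8.00×162 + 14.98×136 + 5.47×131 = 1296 + 2037.28 + 716.57 = 4049.85
link = 4159.5/4049.85 = 1.027075
Chained index = 100 × 1.103210 × 1.027075 = 113.3079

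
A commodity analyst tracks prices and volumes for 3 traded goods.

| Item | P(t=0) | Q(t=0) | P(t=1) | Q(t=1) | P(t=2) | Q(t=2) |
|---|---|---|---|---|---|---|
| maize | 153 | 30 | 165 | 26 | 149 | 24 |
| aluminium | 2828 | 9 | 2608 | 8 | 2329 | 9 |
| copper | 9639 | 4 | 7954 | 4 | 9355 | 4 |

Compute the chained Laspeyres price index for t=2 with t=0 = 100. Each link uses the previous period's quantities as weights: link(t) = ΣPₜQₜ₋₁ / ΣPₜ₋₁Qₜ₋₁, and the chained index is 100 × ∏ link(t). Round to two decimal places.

92.37

Link t=0→t=1:
ΣP(t=1)Q(t=0) = 165×30 + 2608×9 + 7954×4 = 4950 + 23472 + 31816 = 60238
ΣP(t=0)Q(t=0) = 153×30 + 2828×9 + 9639×4 = 4590 + 25452 + 38556 = 68598
link = 60238/68598 = 0.878131
Link t=1→t=2:
ΣP(t=2)Q(t=1) = 149×26 + 2329×8 + 9355×4 = 3874 + 18632 + 37420 = 59926
ΣP(t=1)Q(t=1) = 165×26 + 2608×8 + 7954×4 = 4290 + 20864 + 31816 = 56970
link = 59926/56970 = 1.051887
Chained index = 100 × 0.878131 × 1.051887 = 92.3694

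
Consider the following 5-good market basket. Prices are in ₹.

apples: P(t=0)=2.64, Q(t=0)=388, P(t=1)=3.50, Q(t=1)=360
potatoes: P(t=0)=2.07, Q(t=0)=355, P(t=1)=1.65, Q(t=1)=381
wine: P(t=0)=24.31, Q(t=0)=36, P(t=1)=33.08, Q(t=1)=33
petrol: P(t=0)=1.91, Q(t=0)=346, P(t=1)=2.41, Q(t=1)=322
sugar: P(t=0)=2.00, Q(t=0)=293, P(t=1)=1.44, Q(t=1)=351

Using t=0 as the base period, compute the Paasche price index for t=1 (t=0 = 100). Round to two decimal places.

Paasche price index uses current-period quantities as weights.
ΣP(t=1)·Q(t=1) = 3.50×360 + 1.65×381 + 33.08×33 + 2.41×322 + 1.44×351 = 1260 + 628.65 + 1091.64 + 776.02 + 505.44 = 4261.75
ΣP(t=0)·Q(t=1) = 2.64×360 + 2.07×381 + 24.31×33 + 1.91×322 + 2.00×351 = 950.4 + 788.67 + 802.23 + 615.02 + 702 = 3858.32
Index = 4261.75 / 3858.32 × 100 = 110.4561

110.46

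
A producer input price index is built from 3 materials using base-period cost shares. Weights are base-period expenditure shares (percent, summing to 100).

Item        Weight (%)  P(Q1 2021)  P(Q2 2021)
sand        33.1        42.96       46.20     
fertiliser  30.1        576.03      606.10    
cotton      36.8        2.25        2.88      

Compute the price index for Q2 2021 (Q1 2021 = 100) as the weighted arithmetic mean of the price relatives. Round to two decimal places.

sand: 33.1 × (46.20/42.96) = 33.1 × 1.075419 = 35.5964
fertiliser: 30.1 × (606.10/576.03) = 30.1 × 1.052202 = 31.6713
cotton: 36.8 × (2.88/2.25) = 36.8 × 1.280000 = 47.1040
Index = Σ wᵢ·(p₁ᵢ/p₀ᵢ) = 35.5964 + 31.6713 + 47.1040 = 114.3717

114.37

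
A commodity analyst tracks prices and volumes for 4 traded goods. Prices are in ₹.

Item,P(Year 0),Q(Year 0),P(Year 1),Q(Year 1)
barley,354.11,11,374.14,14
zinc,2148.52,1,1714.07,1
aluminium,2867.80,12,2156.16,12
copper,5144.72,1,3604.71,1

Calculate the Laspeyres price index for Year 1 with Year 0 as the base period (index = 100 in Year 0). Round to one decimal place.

Laspeyres price index uses base-period quantities as weights.
ΣP(Year 1)·Q(Year 0) = 374.14×11 + 1714.07×1 + 2156.16×12 + 3604.71×1 = 4115.54 + 1714.07 + 25873.92 + 3604.71 = 35308.24
ΣP(Year 0)·Q(Year 0) = 354.11×11 + 2148.52×1 + 2867.80×12 + 5144.72×1 = 3895.21 + 2148.52 + 34413.6 + 5144.72 = 45602.05
Index = 35308.24 / 45602.05 × 100 = 77.4269

77.4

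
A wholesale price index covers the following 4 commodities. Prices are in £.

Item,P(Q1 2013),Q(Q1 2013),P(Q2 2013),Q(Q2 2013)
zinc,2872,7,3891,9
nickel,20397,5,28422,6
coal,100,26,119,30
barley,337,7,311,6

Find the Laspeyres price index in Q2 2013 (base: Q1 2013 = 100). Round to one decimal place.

Laspeyres price index uses base-period quantities as weights.
ΣP(Q2 2013)·Q(Q1 2013) = 3891×7 + 28422×5 + 119×26 + 311×7 = 27237 + 142110 + 3094 + 2177 = 174618
ΣP(Q1 2013)·Q(Q1 2013) = 2872×7 + 20397×5 + 100×26 + 337×7 = 20104 + 101985 + 2600 + 2359 = 127048
Index = 174618 / 127048 × 100 = 137.4425

137.4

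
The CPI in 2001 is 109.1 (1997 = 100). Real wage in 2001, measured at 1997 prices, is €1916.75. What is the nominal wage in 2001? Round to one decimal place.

2091.2

Nominal = Real × (Index/100) = 1916.75 × (109.1/100)
        = 1916.75 × 1.091 = 2091.1743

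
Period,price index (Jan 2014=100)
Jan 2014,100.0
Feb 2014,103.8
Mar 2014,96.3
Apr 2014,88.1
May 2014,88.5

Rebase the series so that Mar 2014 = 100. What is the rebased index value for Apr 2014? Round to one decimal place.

Rebased(Apr 2014) = 88.1 / 96.3 × 100 = 91.4849

91.5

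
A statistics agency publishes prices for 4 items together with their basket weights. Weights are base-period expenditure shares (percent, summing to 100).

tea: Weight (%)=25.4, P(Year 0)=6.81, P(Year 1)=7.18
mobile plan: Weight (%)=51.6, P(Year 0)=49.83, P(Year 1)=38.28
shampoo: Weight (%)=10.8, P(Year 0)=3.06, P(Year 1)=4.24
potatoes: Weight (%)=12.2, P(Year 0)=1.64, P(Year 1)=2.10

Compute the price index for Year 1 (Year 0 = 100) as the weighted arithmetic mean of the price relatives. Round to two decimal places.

97.01

tea: 25.4 × (7.18/6.81) = 25.4 × 1.054332 = 26.7800
mobile plan: 51.6 × (38.28/49.83) = 51.6 × 0.768212 = 39.6397
shampoo: 10.8 × (4.24/3.06) = 10.8 × 1.385621 = 14.9647
potatoes: 12.2 × (2.10/1.64) = 12.2 × 1.280488 = 15.6220
Index = Σ wᵢ·(p₁ᵢ/p₀ᵢ) = 26.7800 + 39.6397 + 14.9647 + 15.6220 = 97.0064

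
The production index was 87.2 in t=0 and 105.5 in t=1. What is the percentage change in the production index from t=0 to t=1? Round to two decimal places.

Change = (105.5 − 87.2) / 87.2 × 100
       = 18.3 / 87.2 × 100 = 20.9862%

20.99%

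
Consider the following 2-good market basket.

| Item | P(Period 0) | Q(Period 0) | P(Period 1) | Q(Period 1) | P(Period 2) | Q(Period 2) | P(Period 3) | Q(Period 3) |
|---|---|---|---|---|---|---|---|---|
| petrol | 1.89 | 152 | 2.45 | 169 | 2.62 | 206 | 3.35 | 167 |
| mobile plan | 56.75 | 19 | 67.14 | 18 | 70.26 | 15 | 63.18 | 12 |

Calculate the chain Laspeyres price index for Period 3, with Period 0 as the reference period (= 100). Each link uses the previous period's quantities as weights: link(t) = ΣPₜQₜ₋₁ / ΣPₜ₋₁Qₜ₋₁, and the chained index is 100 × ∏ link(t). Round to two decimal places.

Link Period 0→Period 1:
ΣP(Period 1)Q(Period 0) = 2.45×152 + 67.14×19 = 372.4 + 1275.66 = 1648.06
ΣP(Period 0)Q(Period 0) = 1.89×152 + 56.75×19 = 287.28 + 1078.25 = 1365.53
link = 1648.06/1365.53 = 1.206901
Link Period 1→Period 2:
ΣP(Period 2)Q(Period 1) = 2.62×169 + 70.26×18 = 442.78 + 1264.68 = 1707.46
ΣP(Period 1)Q(Period 1) = 2.45×169 + 67.14×18 = 414.05 + 1208.52 = 1622.57
link = 1707.46/1622.57 = 1.052318
Link Period 2→Period 3:
ΣP(Period 3)Q(Period 2) = 3.35×206 + 63.18×15 = 690.1 + 947.7 = 1637.8
ΣP(Period 2)Q(Period 2) = 2.62×206 + 70.26×15 = 539.72 + 1053.9 = 1593.62
link = 1637.8/1593.62 = 1.027723
Chained index = 100 × 1.206901 × 1.052318 × 1.027723 = 130.5254

130.53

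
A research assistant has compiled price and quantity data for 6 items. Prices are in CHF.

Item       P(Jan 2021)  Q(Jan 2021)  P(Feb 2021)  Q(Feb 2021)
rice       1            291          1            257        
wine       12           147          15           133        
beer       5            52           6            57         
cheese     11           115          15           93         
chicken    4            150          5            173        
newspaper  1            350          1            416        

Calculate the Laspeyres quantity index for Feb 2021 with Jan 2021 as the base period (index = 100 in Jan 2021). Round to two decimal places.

Laspeyres quantity index uses base-period prices as weights.
ΣP(Jan 2021)·Q(Feb 2021) = 1×257 + 12×133 + 5×57 + 11×93 + 4×173 + 1×416 = 257 + 1596 + 285 + 1023 + 692 + 416 = 4269
ΣP(Jan 2021)·Q(Jan 2021) = 1×291 + 12×147 + 5×52 + 11×115 + 4×150 + 1×350 = 291 + 1764 + 260 + 1265 + 600 + 350 = 4530
Index = 4269 / 4530 × 100 = 94.2384

94.24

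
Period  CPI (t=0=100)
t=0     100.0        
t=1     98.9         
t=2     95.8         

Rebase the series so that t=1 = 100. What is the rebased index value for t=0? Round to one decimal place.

Rebased(t=0) = 100.0 / 98.9 × 100 = 101.1122

101.1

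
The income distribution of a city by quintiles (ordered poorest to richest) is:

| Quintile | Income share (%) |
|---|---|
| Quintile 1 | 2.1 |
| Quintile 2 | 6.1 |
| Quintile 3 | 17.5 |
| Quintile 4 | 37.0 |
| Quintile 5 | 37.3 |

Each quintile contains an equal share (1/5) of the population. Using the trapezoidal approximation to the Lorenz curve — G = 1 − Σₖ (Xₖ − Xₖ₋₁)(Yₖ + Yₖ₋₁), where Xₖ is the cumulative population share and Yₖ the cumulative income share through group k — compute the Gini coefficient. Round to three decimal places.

Cumulative income shares Yₖ: 0.0210, 0.0820, 0.2570, 0.6270, 1.0000
Σ (Xₖ−Xₖ₋₁)(Yₖ+Yₖ₋₁) = (1/5)(0.0210+0.0000) + (1/5)(0.0820+0.0210) + (1/5)(0.2570+0.0820) + (1/5)(0.6270+0.2570) + (1/5)(1.0000+0.6270)
  = 0.0042 + 0.0206 + 0.0678 + 0.1768 + 0.3254 = 0.5948
G = 1 − 0.5948 = 0.4052

0.405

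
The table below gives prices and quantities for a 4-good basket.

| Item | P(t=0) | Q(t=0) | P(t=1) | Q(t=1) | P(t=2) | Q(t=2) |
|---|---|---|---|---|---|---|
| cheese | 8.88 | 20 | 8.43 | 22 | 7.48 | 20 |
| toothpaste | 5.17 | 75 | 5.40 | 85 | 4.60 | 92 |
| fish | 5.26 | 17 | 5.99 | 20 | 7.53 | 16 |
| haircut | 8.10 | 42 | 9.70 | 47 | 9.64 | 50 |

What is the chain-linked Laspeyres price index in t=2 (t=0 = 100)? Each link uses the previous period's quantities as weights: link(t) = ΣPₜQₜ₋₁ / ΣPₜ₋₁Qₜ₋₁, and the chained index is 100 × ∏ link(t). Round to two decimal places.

Link t=0→t=1:
ΣP(t=1)Q(t=0) = 8.43×20 + 5.40×75 + 5.99×17 + 9.70×42 = 168.6 + 405 + 101.83 + 407.4 = 1082.83
ΣP(t=0)Q(t=0) = 8.88×20 + 5.17×75 + 5.26×17 + 8.10×42 = 177.6 + 387.75 + 89.42 + 340.2 = 994.97
link = 1082.83/994.97 = 1.088304
Link t=1→t=2:
ΣP(t=2)Q(t=1) = 7.48×22 + 4.60×85 + 7.53×20 + 9.64×47 = 164.56 + 391 + 150.6 + 453.08 = 1159.24
ΣP(t=1)Q(t=1) = 8.43×22 + 5.40×85 + 5.99×20 + 9.70×47 = 185.46 + 459 + 119.8 + 455.9 = 1220.16
link = 1159.24/1220.16 = 0.950072
Chained index = 100 × 1.088304 × 0.950072 = 103.3967

103.40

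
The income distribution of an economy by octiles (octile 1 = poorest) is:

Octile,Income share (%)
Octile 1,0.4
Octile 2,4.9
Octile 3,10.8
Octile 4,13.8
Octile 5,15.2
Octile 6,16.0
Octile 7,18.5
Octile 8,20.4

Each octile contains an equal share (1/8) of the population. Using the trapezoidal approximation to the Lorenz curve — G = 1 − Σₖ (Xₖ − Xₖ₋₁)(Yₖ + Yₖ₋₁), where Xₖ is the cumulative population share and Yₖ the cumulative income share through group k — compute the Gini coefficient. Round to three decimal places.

0.281

Cumulative income shares Yₖ: 0.0040, 0.0530, 0.1610, 0.2990, 0.4510, 0.6110, 0.7960, 1.0000
Σ (Xₖ−Xₖ₋₁)(Yₖ+Yₖ₋₁) = (1/8)(0.0040+0.0000) + (1/8)(0.0530+0.0040) + (1/8)(0.1610+0.0530) + (1/8)(0.2990+0.1610) + (1/8)(0.4510+0.2990) + (1/8)(0.6110+0.4510) + (1/8)(0.7960+0.6110) + (1/8)(1.0000+0.7960)
  = 0.0005 + 0.0071 + 0.0268 + 0.0575 + 0.0938 + 0.1328 + 0.1759 + 0.2245 = 0.7188
G = 1 − 0.7188 = 0.2812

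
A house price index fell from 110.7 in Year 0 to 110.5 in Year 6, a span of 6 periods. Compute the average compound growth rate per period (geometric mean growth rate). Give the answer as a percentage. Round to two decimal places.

Growth factor = (110.5/110.7)^(1/6) = (0.998193)^(1/6) = 0.999699
Growth rate = 0.999699 − 1 = -0.000301 = -0.0301%

-0.03%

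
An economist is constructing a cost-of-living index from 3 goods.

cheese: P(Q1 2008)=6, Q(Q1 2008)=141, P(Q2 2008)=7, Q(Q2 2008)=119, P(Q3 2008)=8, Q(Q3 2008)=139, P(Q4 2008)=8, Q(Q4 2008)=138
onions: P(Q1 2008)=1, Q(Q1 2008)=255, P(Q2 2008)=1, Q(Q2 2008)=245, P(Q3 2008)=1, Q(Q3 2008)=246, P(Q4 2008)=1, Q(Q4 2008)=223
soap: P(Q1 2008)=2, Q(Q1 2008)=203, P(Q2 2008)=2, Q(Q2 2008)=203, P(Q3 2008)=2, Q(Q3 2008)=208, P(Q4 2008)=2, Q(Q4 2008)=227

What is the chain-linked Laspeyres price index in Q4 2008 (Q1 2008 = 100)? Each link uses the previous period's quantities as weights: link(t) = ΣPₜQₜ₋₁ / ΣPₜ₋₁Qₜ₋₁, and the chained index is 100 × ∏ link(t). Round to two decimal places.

Link Q1 2008→Q2 2008:
ΣP(Q2 2008)Q(Q1 2008) = 7×141 + 1×255 + 2×203 = 987 + 255 + 406 = 1648
ΣP(Q1 2008)Q(Q1 2008) = 6×141 + 1×255 + 2×203 = 846 + 255 + 406 = 1507
link = 1648/1507 = 1.093563
Link Q2 2008→Q3 2008:
ΣP(Q3 2008)Q(Q2 2008) = 8×119 + 1×245 + 2×203 = 952 + 245 + 406 = 1603
ΣP(Q2 2008)Q(Q2 2008) = 7×119 + 1×245 + 2×203 = 833 + 245 + 406 = 1484
link = 1603/1484 = 1.080189
Link Q3 2008→Q4 2008:
ΣP(Q4 2008)Q(Q3 2008) = 8×139 + 1×246 + 2×208 = 1112 + 246 + 416 = 1774
ΣP(Q3 2008)Q(Q3 2008) = 8×139 + 1×246 + 2×208 = 1112 + 246 + 416 = 1774
link = 1774/1774 = 1.000000
Chained index = 100 × 1.093563 × 1.080189 × 1.000000 = 118.1255

118.13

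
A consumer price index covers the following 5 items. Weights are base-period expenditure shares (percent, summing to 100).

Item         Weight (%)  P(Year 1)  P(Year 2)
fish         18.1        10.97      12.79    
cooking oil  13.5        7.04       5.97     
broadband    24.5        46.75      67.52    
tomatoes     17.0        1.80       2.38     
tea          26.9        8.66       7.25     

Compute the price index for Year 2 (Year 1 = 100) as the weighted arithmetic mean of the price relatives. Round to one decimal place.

112.9

fish: 18.1 × (12.79/10.97) = 18.1 × 1.165907 = 21.1029
cooking oil: 13.5 × (5.97/7.04) = 13.5 × 0.848011 = 11.4482
broadband: 24.5 × (67.52/46.75) = 24.5 × 1.444278 = 35.3848
tomatoes: 17.0 × (2.38/1.80) = 17.0 × 1.322222 = 22.4778
tea: 26.9 × (7.25/8.66) = 26.9 × 0.837182 = 22.5202
Index = Σ wᵢ·(p₁ᵢ/p₀ᵢ) = 21.1029 + 11.4482 + 35.3848 + 22.4778 + 22.5202 = 112.9339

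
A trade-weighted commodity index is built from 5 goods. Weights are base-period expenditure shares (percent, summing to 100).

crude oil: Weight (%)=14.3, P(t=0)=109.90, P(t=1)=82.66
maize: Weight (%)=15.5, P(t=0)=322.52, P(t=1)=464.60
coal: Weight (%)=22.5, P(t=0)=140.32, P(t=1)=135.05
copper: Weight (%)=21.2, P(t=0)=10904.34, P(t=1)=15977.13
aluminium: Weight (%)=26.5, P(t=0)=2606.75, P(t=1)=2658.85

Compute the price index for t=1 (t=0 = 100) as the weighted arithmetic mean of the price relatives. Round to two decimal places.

112.83

crude oil: 14.3 × (82.66/109.90) = 14.3 × 0.752138 = 10.7556
maize: 15.5 × (464.60/322.52) = 15.5 × 1.440531 = 22.3282
coal: 22.5 × (135.05/140.32) = 22.5 × 0.962443 = 21.6550
copper: 21.2 × (15977.13/10904.34) = 21.2 × 1.465208 = 31.0624
aluminium: 26.5 × (2658.85/2606.75) = 26.5 × 1.019987 = 27.0296
Index = Σ wᵢ·(p₁ᵢ/p₀ᵢ) = 10.7556 + 22.3282 + 21.6550 + 31.0624 + 27.0296 = 112.8308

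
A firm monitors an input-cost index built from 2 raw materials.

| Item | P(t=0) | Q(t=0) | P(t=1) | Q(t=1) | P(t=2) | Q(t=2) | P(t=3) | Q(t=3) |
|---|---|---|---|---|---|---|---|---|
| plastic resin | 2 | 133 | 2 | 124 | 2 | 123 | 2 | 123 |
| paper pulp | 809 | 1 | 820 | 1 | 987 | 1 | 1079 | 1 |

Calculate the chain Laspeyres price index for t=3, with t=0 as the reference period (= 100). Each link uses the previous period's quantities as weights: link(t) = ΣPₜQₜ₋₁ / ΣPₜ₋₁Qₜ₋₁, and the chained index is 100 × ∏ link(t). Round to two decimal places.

125.54

Link t=0→t=1:
ΣP(t=1)Q(t=0) = 2×133 + 820×1 = 266 + 820 = 1086
ΣP(t=0)Q(t=0) = 2×133 + 809×1 = 266 + 809 = 1075
link = 1086/1075 = 1.010233
Link t=1→t=2:
ΣP(t=2)Q(t=1) = 2×124 + 987×1 = 248 + 987 = 1235
ΣP(t=1)Q(t=1) = 2×124 + 820×1 = 248 + 820 = 1068
link = 1235/1068 = 1.156367
Link t=2→t=3:
ΣP(t=3)Q(t=2) = 2×123 + 1079×1 = 246 + 1079 = 1325
ΣP(t=2)Q(t=2) = 2×123 + 987×1 = 246 + 987 = 1233
link = 1325/1233 = 1.074615
Chained index = 100 × 1.010233 × 1.156367 × 1.074615 = 125.5365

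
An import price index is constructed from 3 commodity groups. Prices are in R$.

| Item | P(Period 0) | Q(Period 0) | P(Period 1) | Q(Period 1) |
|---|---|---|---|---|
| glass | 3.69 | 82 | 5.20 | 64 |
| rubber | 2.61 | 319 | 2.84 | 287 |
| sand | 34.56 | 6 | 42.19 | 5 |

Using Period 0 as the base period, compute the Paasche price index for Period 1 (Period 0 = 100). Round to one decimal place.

Paasche price index uses current-period quantities as weights.
ΣP(Period 1)·Q(Period 1) = 5.20×64 + 2.84×287 + 42.19×5 = 332.8 + 815.08 + 210.95 = 1358.83
ΣP(Period 0)·Q(Period 1) = 3.69×64 + 2.61×287 + 34.56×5 = 236.16 + 749.07 + 172.8 = 1158.03
Index = 1358.83 / 1158.03 × 100 = 117.3398

117.3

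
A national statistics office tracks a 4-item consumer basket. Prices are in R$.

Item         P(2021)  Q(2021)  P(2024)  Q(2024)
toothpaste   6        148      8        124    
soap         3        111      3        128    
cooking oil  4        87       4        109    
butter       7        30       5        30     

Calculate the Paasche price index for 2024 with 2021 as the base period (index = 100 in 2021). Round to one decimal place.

Paasche price index uses current-period quantities as weights.
ΣP(2024)·Q(2024) = 8×124 + 3×128 + 4×109 + 5×30 = 992 + 384 + 436 + 150 = 1962
ΣP(2021)·Q(2024) = 6×124 + 3×128 + 4×109 + 7×30 = 744 + 384 + 436 + 210 = 1774
Index = 1962 / 1774 × 100 = 110.5975

110.6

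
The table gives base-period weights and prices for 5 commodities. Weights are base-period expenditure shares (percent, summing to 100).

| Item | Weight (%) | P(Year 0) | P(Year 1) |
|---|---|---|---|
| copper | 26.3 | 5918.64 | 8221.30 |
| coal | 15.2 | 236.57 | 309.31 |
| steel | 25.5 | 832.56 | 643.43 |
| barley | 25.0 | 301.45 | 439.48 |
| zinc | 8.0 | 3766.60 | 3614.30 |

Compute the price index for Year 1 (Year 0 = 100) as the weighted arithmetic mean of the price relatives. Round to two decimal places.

120.24

copper: 26.3 × (8221.30/5918.64) = 26.3 × 1.389052 = 36.5321
coal: 15.2 × (309.31/236.57) = 15.2 × 1.307478 = 19.8737
steel: 25.5 × (643.43/832.56) = 25.5 × 0.772833 = 19.7072
barley: 25.0 × (439.48/301.45) = 25.0 × 1.457887 = 36.4472
zinc: 8.0 × (3614.30/3766.60) = 8.0 × 0.959566 = 7.6765
Index = Σ wᵢ·(p₁ᵢ/p₀ᵢ) = 36.5321 + 19.8737 + 19.7072 + 36.4472 + 7.6765 = 120.2367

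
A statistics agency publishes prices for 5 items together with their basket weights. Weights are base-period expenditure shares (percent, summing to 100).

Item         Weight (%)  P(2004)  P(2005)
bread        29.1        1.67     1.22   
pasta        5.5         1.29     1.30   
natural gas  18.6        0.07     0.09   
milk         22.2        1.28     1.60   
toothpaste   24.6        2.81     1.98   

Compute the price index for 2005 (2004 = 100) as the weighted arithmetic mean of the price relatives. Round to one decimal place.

95.8

bread: 29.1 × (1.22/1.67) = 29.1 × 0.730539 = 21.2587
pasta: 5.5 × (1.30/1.29) = 5.5 × 1.007752 = 5.5426
natural gas: 18.6 × (0.09/0.07) = 18.6 × 1.285714 = 23.9143
milk: 22.2 × (1.60/1.28) = 22.2 × 1.250000 = 27.7500
toothpaste: 24.6 × (1.98/2.81) = 24.6 × 0.704626 = 17.3338
Index = Σ wᵢ·(p₁ᵢ/p₀ᵢ) = 21.2587 + 5.5426 + 23.9143 + 27.7500 + 17.3338 = 95.7994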